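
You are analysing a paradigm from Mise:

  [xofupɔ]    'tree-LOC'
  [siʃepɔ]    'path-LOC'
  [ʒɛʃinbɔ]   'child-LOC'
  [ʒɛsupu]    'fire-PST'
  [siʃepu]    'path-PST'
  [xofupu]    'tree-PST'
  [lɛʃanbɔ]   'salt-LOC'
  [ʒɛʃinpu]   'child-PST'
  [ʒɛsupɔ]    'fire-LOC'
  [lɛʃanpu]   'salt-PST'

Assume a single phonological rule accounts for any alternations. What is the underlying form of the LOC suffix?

The LOC morpheme has two allomorphs, [-bɔ] and [-pɔ].
By contrast the PST suffix keeps its initial [p] throughout — that segment must be underlying.
So the underlying form is /-bɔ/, and voiced stops become voiceless after a vowel.

/-bɔ/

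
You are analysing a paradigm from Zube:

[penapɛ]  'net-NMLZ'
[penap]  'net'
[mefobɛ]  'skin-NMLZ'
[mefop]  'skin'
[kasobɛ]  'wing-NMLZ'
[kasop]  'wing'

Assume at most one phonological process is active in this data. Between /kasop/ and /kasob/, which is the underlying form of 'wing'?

/kasob/

'wing' shows [b] ~ [p] at the end of the stem ([kasobɛ] vs [kasop]).
The stem 'net' ([penapɛ], [penap]) shows [p] unchanged in both environments, so [p] cannot be basic with [b] derived before the NMLZ suffix.
So /b/ is underlying, and a rule of word-final obstruent devoicing — voiced obstruents become voiceless word-finally — gives [p].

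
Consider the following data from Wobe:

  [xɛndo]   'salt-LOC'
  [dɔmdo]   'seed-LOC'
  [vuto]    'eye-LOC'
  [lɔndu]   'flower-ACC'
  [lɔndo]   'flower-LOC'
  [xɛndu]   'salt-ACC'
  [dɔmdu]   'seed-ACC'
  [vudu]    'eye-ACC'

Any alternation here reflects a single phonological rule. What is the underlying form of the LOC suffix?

The LOC morpheme has two allomorphs, [-do] and [-to].
By contrast the ACC suffix keeps its initial [d] throughout — that segment must be underlying.
So the underlying form is /-to/, and voiceless stops become voiced after a nasal.

/-to/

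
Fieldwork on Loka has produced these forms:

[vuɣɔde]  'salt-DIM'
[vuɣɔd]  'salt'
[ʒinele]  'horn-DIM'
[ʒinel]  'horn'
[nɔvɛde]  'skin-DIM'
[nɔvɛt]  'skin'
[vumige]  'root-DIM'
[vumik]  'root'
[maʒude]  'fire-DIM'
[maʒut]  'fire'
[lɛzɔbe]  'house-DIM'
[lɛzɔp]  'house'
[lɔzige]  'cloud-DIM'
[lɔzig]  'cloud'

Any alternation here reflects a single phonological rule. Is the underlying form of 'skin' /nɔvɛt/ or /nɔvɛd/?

In [nɔvɛde] and [nɔvɛt] the final segment of 'skin' alternates: [d] ~ [t].
If /d/ were underlying and a rule turned it into [t] in isolation, 'salt' would also alternate; but it has [d] in both [vuɣɔde] and [vuɣɔd].
The alternation reflects intervocalic voicing: voiceless stops become voiced between vowels. /t/ is underlying.

/nɔvɛt/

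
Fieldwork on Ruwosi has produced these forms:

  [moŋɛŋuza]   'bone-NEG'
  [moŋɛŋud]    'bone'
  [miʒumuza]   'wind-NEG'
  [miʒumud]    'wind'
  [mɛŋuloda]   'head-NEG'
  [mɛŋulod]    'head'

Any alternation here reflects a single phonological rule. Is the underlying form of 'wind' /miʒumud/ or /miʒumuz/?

The stem for 'wind' ends in [z] in [miʒumuza] but [d] in [miʒumud].
If /d/ were underlying and a rule turned it into [z] before the NEG suffix, 'head' would also alternate; but it has [d] in both [mɛŋuloda] and [mɛŋulod].
Therefore /z/ is basic and [d] is derived by word-final hardening (voiced fricatives become stops word-finally).

/miʒumuz/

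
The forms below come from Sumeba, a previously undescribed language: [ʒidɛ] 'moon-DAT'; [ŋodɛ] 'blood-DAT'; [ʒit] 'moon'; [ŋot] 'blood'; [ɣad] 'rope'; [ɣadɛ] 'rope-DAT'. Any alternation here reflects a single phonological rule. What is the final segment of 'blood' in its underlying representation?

/t/

In [ŋot] and [ŋodɛ] the final segment of 'blood' alternates: [t] ~ [d].
If /d/ were underlying and a rule turned it into [t] in isolation, 'rope' would also alternate; but it has [d] in both [ɣad] and [ɣadɛ].
The alternation reflects intervocalic voicing: voiceless stops become voiced between vowels. /t/ is underlying.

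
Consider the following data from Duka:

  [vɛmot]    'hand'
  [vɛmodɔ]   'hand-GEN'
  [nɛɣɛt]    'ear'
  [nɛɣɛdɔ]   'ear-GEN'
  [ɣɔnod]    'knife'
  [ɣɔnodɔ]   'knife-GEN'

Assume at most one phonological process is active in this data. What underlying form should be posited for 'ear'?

/nɛɣɛt/

'ear' shows [t] ~ [d] at the end of the stem ([nɛɣɛt] vs [nɛɣɛdɔ]).
Compare 'knife', with invariant [d] in [ɣɔnod] and [ɣɔnodɔ]: an analysis with underlying /d/ and a rule producing [t] in isolation would wrongly predict alternation here too.
The alternation reflects intervocalic voicing: voiceless stops become voiced between vowels. /t/ is underlying.
The underlying form of 'ear' is therefore /nɛɣɛt/.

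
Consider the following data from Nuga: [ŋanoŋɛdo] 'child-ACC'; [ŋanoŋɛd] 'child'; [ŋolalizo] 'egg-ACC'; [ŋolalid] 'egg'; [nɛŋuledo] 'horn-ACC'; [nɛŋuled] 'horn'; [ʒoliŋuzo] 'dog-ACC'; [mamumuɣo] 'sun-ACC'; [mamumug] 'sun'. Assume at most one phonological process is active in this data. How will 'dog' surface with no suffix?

[ʒoliŋud]

In [ŋolalizo] and [ŋolalid] the final segment of 'egg' alternates: [z] ~ [d].
The stem 'horn' ([nɛŋuledo], [nɛŋuled]) shows [d] unchanged in both environments, so [d] cannot be basic with [z] derived before the ACC suffix.
The alternation reflects word-final hardening: voiced fricatives become stops word-finally. /z/ is underlying.
The one attested form of 'dog', [ʒoliŋuzo], shows underlying /ʒoliŋuz/. Applying the same rule word-finally gives [ʒoliŋud].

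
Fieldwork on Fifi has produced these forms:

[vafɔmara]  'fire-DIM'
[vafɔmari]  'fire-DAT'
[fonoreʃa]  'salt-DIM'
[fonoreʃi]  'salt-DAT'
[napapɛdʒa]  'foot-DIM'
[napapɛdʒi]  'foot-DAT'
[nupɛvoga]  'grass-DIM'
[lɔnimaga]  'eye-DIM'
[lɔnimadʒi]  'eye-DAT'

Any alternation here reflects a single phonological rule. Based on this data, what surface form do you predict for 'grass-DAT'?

In [lɔnimaga] and [lɔnimadʒi] the final segment of 'eye' alternates: [g] ~ [dʒ].
But 'foot' keeps [dʒ] in both environments ([napapɛdʒa], [napapɛdʒi]), so there is no rule changing /dʒ/ to [g] before the DIM suffix.
Therefore /g/ is basic and [dʒ] is derived by palatalization before a front vowel (/g/ becomes palato-alveolar [dʒ] before a front vowel).
From [nupɛvoga] the stem 'grass' is /nupɛvog/; before a front vowel this yields [nupɛvodʒi].

[nupɛvodʒi]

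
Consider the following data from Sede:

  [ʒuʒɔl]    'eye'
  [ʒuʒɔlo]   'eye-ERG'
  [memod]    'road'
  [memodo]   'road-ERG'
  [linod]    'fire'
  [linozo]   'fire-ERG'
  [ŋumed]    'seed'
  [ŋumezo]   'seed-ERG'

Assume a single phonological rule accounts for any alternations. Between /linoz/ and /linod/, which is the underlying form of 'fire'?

In [linod] and [linozo] the final segment of 'fire' alternates: [d] ~ [z].
But 'road' keeps [d] in both environments ([memod], [memodo]), so there is no rule changing /d/ to [z] before the ERG suffix.
Therefore /z/ is basic and [d] is derived by word-final hardening (voiced fricatives become stops word-finally).

/linoz/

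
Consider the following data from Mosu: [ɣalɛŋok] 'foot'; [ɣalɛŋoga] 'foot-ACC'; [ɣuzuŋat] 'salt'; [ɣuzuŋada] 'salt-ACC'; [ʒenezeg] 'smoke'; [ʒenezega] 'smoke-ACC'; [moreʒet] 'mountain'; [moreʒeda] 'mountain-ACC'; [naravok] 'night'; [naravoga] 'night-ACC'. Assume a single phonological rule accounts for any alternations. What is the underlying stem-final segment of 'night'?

/k/

In [naravok] and [naravoga] the final segment of 'night' alternates: [k] ~ [g].
Compare 'smoke', with invariant [g] in [ʒenezeg] and [ʒenezega]: an analysis with underlying /g/ and a rule producing [k] in isolation would wrongly predict alternation here too.
The underlying segment must be /k/; voiceless stops become voiced between vowels, yielding [g] there.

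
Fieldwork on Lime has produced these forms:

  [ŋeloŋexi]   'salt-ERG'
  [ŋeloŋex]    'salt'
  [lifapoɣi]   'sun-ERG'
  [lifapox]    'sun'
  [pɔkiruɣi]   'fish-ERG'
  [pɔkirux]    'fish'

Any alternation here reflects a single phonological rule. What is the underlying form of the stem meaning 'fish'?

/pɔkiruɣ/

In [pɔkiruɣi] and [pɔkirux] the final segment of 'fish' alternates: [ɣ] ~ [x].
Compare 'salt', with invariant [x] in [ŋeloŋexi] and [ŋeloŋex]: an analysis with underlying /x/ and a rule producing [ɣ] before the ERG suffix would wrongly predict alternation here too.
Therefore /ɣ/ is basic and [x] is derived by word-final obstruent devoicing (voiced obstruents become voiceless word-finally).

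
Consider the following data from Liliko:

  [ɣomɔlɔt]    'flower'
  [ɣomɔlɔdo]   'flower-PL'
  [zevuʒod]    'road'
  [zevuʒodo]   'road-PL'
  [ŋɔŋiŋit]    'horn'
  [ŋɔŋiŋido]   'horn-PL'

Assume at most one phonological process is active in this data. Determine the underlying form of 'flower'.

In [ɣomɔlɔt] and [ɣomɔlɔdo] the final segment of 'flower' alternates: [t] ~ [d].
Compare 'road', with invariant [d] in [zevuʒod] and [zevuʒodo]: an analysis with underlying /d/ and a rule producing [t] in isolation would wrongly predict alternation here too.
The alternation reflects intervocalic voicing: voiceless stops become voiced between vowels. /t/ is underlying.
Hence 'flower' is /ɣomɔlɔt/ underlyingly.

/ɣomɔlɔt/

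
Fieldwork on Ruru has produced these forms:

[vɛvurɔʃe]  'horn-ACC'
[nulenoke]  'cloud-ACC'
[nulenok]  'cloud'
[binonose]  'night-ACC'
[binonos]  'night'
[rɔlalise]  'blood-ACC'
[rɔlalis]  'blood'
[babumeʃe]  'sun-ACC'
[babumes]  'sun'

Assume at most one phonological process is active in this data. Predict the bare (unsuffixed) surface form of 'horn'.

[vɛvurɔs]

The stem for 'sun' ends in [ʃ] in [babumeʃe] but [s] in [babumes].
But 'blood' keeps [s] in both environments ([rɔlalise], [rɔlalis]), so there is no rule changing /s/ to [ʃ] before the ACC suffix.
Therefore /ʃ/ is basic and [s] is derived by depalatalization (palato-alveolar /ʃ/ becomes [s] when no front vowel follows).
From [vɛvurɔʃe] the stem 'horn' is /vɛvurɔʃ/; when no front vowel follows this yields [vɛvurɔs].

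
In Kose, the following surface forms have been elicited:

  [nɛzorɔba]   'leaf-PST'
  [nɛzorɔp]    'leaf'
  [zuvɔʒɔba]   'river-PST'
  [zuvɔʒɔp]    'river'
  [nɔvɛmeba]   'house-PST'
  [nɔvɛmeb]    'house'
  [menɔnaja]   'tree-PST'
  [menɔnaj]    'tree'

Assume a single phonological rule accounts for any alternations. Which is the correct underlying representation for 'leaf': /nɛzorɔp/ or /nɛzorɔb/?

The stem for 'leaf' ends in [b] in [nɛzorɔba] but [p] in [nɛzorɔp].
Compare 'house', with invariant [b] in [nɔvɛmeba] and [nɔvɛmeb]: an analysis with underlying /b/ and a rule producing [p] in isolation would wrongly predict alternation here too.
The alternation reflects intervocalic voicing: voiceless stops become voiced between vowels. /p/ is underlying.

/nɛzorɔp/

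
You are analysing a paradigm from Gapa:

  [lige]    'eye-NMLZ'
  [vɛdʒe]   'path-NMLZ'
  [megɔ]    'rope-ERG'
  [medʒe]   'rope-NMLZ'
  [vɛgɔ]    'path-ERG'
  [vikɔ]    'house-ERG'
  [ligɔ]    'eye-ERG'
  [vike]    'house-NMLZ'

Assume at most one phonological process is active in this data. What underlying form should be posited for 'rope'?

The root 'rope' surfaces as [megɔ] and [medʒe], with a stem-final [g] ~ [dʒ] alternation.
But 'eye' keeps [g] in both environments ([ligɔ], [lige]), so there is no rule changing /g/ to [dʒ] before the NMLZ suffix.
So /dʒ/ is underlying, and a rule of depalatalization — palato-alveolar /dʒ/ becomes [g] when no front vowel follows — gives [g].

/medʒ/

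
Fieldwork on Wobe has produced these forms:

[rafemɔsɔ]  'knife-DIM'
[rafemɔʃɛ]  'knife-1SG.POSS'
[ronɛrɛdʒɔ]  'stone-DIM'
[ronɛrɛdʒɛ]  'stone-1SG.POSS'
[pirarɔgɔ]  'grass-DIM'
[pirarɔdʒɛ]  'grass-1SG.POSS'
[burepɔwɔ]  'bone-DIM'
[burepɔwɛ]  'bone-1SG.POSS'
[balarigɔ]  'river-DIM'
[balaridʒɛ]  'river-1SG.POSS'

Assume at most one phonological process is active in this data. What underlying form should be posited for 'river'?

The root 'river' surfaces as [balarigɔ] and [balaridʒɛ], with a stem-final [g] ~ [dʒ] alternation.
But 'stone' keeps [dʒ] in both environments ([ronɛrɛdʒɔ], [ronɛrɛdʒɛ]), so there is no rule changing /dʒ/ to [g] before the DIM suffix.
So /g/ is underlying, and a rule of palatalization before a front vowel — /g/ and /s/ become palato-alveolar [dʒ] and [ʃ] before a front vowel — gives [dʒ].

/balarig/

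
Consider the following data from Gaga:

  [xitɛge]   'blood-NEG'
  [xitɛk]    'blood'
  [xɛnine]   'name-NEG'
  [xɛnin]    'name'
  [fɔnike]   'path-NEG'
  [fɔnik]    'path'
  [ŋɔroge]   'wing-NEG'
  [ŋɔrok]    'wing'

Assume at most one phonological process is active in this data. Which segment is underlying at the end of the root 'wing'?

/g/

The stem for 'wing' ends in [g] in [ŋɔroge] but [k] in [ŋɔrok].
Compare 'path', with invariant [k] in [fɔnike] and [fɔnik]: an analysis with underlying /k/ and a rule producing [g] before the NEG suffix would wrongly predict alternation here too.
Therefore /g/ is basic and [k] is derived by word-final obstruent devoicing (voiced obstruents become voiceless word-finally).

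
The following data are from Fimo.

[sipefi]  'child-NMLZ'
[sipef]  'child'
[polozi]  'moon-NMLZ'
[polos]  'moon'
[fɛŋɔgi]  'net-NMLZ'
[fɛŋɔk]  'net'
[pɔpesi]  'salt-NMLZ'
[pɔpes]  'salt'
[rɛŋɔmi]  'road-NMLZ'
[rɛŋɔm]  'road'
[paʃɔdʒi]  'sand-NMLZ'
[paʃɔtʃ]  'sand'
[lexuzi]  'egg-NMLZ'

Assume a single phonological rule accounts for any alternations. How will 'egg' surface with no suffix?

The stem for 'moon' ends in [z] in [polozi] but [s] in [polos].
If /s/ were underlying and a rule turned it into [z] before the NMLZ suffix, 'salt' would also alternate; but it has [s] in both [pɔpesi] and [pɔpes].
So /z/ is underlying, and a rule of word-final obstruent devoicing — voiced obstruents become voiceless word-finally — gives [s].
From [lexuzi] the stem 'egg' is /lexuz/; word-finally this yields [lexus].

[lexus]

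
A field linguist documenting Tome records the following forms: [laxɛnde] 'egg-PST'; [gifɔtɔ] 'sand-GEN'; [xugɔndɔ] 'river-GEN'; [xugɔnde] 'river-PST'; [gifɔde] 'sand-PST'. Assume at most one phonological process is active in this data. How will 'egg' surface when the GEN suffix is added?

The GEN morpheme has two allomorphs, [-dɔ] and [-tɔ].
By contrast the PST suffix keeps its initial [d] throughout — that segment must be underlying.
So the underlying form is /-tɔ/, and voiceless stops become voiced after a nasal.
After 'egg', which ends in a nasal, the suffix surfaces as [-dɔ], giving [laxɛndɔ].

[laxɛndɔ]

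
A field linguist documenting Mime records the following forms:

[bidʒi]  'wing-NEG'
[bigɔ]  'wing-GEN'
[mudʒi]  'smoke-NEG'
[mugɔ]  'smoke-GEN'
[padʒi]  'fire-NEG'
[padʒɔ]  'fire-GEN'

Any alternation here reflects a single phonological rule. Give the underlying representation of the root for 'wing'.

In [bidʒi] and [bigɔ] the final segment of 'wing' alternates: [dʒ] ~ [g].
Compare 'fire', with invariant [dʒ] in [padʒi] and [padʒɔ]: an analysis with underlying /dʒ/ and a rule producing [g] before the GEN suffix would wrongly predict alternation here too.
Therefore /g/ is basic and [dʒ] is derived by palatalization before a front vowel (/g/ becomes palato-alveolar [dʒ] before a front vowel).

/big/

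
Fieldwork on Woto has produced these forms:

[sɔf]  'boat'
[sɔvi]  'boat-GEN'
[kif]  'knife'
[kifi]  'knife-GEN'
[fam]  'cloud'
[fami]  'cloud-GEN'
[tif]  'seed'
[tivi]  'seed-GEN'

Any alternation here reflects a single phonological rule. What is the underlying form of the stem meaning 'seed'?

In [tif] and [tivi] the final segment of 'seed' alternates: [f] ~ [v].
The stem 'knife' ([kif], [kifi]) shows [f] unchanged in both environments, so [f] cannot be basic with [v] derived before the GEN suffix.
Therefore /v/ is basic and [f] is derived by word-final obstruent devoicing (voiced obstruents become voiceless word-finally).

/tiv/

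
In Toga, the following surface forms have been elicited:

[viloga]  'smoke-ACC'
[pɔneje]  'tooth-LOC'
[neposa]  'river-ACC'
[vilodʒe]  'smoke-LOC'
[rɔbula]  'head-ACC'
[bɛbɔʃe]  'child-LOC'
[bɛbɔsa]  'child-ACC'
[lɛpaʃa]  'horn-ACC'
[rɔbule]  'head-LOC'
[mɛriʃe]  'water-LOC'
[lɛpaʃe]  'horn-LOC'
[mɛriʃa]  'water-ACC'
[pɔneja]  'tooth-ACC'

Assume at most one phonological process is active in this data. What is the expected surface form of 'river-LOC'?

[nepoʃe]

'child' shows [ʃ] ~ [s] at the end of the stem ([bɛbɔʃe] vs [bɛbɔsa]).
Compare 'water', with invariant [ʃ] in [mɛriʃe] and [mɛriʃa]: an analysis with underlying /ʃ/ and a rule producing [s] before the ACC suffix would wrongly predict alternation here too.
So /s/ is underlying, and a rule of palatalization before a front vowel — /g/ and /s/ become palato-alveolar [dʒ] and [ʃ] before a front vowel — gives [ʃ].
From [neposa] the stem 'river' is /nepos/; before a front vowel this yields [nepoʃe].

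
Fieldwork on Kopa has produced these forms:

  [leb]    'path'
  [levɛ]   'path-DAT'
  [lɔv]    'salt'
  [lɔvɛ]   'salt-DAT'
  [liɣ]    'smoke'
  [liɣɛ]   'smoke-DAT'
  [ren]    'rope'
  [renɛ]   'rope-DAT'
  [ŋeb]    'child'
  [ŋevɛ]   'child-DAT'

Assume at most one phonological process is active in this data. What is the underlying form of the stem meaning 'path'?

/leb/

In [leb] and [levɛ] the final segment of 'path' alternates: [b] ~ [v].
Compare 'salt', with invariant [v] in [lɔv] and [lɔvɛ]: an analysis with underlying /v/ and a rule producing [b] in isolation would wrongly predict alternation here too.
Therefore /b/ is basic and [v] is derived by intervocalic spirantization (voiced stops become fricatives between vowels).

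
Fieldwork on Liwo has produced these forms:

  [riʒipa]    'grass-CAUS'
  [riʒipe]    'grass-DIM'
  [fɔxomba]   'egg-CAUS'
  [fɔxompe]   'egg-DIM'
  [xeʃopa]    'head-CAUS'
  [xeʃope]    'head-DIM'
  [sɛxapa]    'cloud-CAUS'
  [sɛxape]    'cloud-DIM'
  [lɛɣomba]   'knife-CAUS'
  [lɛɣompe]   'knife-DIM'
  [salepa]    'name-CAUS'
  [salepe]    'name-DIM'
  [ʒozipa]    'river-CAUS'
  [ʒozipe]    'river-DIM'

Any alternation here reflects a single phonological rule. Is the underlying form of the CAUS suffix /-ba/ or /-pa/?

The CAUS morpheme has two allomorphs, [-ba] and [-pa].
By contrast the DIM suffix keeps its initial [p] throughout — that segment must be underlying.
The CAUS suffix is therefore /-ba/ underlyingly, with post-vocalic devoicing: voiced stops become voiceless after a vowel.

/-ba/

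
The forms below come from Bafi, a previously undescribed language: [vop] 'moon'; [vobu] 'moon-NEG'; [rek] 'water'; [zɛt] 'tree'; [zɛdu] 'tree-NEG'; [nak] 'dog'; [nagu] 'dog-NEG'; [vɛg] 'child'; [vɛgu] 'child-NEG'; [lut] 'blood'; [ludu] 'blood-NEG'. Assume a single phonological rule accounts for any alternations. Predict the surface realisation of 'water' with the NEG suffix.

In [nak] and [nagu] the final segment of 'dog' alternates: [k] ~ [g].
But 'child' keeps [g] in both environments ([vɛg], [vɛgu]), so there is no rule changing /g/ to [k] in isolation.
Therefore /k/ is basic and [g] is derived by intervocalic voicing (voiceless stops become voiced between vowels).
The one attested form of 'water', [rek], shows underlying /rek/. Applying the same rule between vowels gives [regu].

[regu]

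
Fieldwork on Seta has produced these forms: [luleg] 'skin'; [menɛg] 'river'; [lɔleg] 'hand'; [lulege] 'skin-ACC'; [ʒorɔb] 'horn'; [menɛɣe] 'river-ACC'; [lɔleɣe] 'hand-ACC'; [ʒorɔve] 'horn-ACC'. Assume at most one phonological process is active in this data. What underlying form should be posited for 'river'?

'river' shows [ɣ] ~ [g] at the end of the stem ([menɛɣe] vs [menɛg]).
If /g/ were underlying and a rule turned it into [ɣ] before the ACC suffix, 'skin' would also alternate; but it has [g] in both [lulege] and [luleg].
The alternation reflects word-final hardening: voiced fricatives become stops word-finally. /ɣ/ is underlying.

/menɛɣ/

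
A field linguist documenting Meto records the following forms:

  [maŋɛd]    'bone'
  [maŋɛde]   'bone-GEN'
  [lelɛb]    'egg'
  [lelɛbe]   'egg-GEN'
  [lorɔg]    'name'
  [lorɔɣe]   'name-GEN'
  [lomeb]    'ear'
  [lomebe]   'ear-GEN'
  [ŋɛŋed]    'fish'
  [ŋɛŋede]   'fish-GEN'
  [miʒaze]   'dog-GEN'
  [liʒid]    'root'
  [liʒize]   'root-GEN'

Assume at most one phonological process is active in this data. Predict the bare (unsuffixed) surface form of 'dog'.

In [liʒid] and [liʒize] the final segment of 'root' alternates: [d] ~ [z].
The stem 'bone' ([maŋɛd], [maŋɛde]) shows [d] unchanged in both environments, so [d] cannot be basic with [z] derived before the GEN suffix.
The alternation reflects word-final hardening: voiced fricatives become stops word-finally. /z/ is underlying.
From [miʒaze] the stem 'dog' is /miʒaz/; word-finally this yields [miʒad].

[miʒad]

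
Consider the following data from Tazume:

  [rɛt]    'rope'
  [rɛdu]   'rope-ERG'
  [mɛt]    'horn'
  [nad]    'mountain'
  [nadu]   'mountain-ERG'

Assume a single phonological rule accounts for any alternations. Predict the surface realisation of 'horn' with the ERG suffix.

The stem for 'rope' ends in [t] in [rɛt] but [d] in [rɛdu].
If /d/ were underlying and a rule turned it into [t] in isolation, 'mountain' would also alternate; but it has [d] in both [nad] and [nadu].
So /t/ is underlying, and a rule of intervocalic voicing — voiceless stops become voiced between vowels — gives [d].
From [mɛt] the stem 'horn' is /mɛt/; between vowels this yields [mɛdu].

[mɛdu]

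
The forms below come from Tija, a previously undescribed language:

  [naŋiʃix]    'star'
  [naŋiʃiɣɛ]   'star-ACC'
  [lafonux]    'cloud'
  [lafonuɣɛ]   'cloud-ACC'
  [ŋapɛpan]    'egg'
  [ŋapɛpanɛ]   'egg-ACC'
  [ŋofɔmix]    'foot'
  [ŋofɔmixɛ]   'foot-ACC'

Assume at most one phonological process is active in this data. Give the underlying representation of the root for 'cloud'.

In [lafonux] and [lafonuɣɛ] the final segment of 'cloud' alternates: [x] ~ [ɣ].
But 'foot' keeps [x] in both environments ([ŋofɔmix], [ŋofɔmixɛ]), so there is no rule changing /x/ to [ɣ] before the ACC suffix.
Therefore /ɣ/ is basic and [x] is derived by word-final obstruent devoicing (voiced obstruents become voiceless word-finally).
So 'cloud' = /lafonuɣ/.

/lafonuɣ/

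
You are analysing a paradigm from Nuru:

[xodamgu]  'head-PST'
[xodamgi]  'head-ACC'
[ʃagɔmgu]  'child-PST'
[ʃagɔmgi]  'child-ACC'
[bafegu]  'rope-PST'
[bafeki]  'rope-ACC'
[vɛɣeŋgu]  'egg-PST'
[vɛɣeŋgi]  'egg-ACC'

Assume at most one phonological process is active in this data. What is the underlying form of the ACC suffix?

/-ki/

The ACC suffix surfaces as [-gi] and [-ki], depending on the final segment of the stem.
The PST suffix, which begins with [g], is invariant after every stem; so [g] is not altered by any rule here.
The ACC suffix is therefore /-ki/ underlyingly, with post-nasal voicing: voiceless stops become voiced after a nasal.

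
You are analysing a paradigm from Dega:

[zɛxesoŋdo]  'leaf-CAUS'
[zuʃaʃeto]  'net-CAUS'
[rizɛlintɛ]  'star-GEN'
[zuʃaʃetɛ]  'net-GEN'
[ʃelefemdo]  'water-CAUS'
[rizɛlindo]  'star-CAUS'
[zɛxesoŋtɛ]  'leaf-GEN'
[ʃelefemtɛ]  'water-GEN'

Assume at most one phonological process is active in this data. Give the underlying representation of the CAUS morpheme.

/-do/

The CAUS suffix surfaces as [-do] and [-to], depending on the final segment of the stem.
By contrast the GEN suffix keeps its initial [t] throughout — that segment must be underlying.
The CAUS suffix is therefore /-do/ underlyingly, with post-vocalic devoicing: voiced stops become voiceless after a vowel.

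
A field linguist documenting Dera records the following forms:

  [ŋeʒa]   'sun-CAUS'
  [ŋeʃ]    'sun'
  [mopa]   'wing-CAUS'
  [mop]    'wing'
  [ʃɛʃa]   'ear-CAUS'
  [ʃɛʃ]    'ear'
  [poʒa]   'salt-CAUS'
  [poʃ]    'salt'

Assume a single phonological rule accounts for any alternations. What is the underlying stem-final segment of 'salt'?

The stem for 'salt' ends in [ʒ] in [poʒa] but [ʃ] in [poʃ].
The stem 'ear' ([ʃɛʃa], [ʃɛʃ]) shows [ʃ] unchanged in both environments, so [ʃ] cannot be basic with [ʒ] derived before the CAUS suffix.
Therefore /ʒ/ is basic and [ʃ] is derived by word-final obstruent devoicing (voiced obstruents become voiceless word-finally).

/ʒ/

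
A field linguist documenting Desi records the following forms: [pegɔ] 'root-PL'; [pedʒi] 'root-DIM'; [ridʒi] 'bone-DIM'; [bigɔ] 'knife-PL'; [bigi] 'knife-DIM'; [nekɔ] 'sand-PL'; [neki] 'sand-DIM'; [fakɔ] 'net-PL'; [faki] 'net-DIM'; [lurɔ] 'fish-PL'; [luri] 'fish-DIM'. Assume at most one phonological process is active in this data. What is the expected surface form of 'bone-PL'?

[rigɔ]

The root 'root' surfaces as [pegɔ] and [pedʒi], with a stem-final [g] ~ [dʒ] alternation.
Compare 'knife', with invariant [g] in [bigɔ] and [bigi]: an analysis with underlying /g/ and a rule producing [dʒ] before the DIM suffix would wrongly predict alternation here too.
Therefore /dʒ/ is basic and [g] is derived by depalatalization (palato-alveolar /dʒ/ becomes [g] when no front vowel follows).
From [ridʒi] the stem 'bone' is /ridʒ/; when no front vowel follows this yields [rigɔ].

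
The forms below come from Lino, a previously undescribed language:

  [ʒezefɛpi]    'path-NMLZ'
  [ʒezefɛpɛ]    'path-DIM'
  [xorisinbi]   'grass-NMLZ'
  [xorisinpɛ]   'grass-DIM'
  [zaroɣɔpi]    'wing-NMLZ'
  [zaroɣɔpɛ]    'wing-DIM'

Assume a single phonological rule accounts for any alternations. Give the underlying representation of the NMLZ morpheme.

The NMLZ suffix surfaces as [-bi] and [-pi], depending on the final segment of the stem.
The DIM suffix, which begins with [p], is invariant after every stem; so [p] is not altered by any rule here.
So the underlying form is /-bi/, and voiced stops become voiceless after a vowel.

/-bi/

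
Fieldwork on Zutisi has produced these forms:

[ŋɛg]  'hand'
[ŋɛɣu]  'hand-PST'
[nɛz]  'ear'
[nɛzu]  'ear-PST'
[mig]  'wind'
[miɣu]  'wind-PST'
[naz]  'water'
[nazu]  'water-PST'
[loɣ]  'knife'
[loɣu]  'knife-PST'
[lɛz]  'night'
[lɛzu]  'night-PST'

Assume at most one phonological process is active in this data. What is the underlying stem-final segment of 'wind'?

/g/

In [mig] and [miɣu] the final segment of 'wind' alternates: [g] ~ [ɣ].
But 'knife' keeps [ɣ] in both environments ([loɣ], [loɣu]), so there is no rule changing /ɣ/ to [g] in isolation.
Therefore /g/ is basic and [ɣ] is derived by intervocalic spirantization (voiced stops become fricatives between vowels).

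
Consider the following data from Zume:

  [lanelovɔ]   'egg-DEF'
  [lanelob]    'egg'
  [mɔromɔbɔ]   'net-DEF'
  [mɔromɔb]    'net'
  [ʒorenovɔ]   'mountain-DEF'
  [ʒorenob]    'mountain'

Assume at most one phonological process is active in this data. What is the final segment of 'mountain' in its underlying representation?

/v/

The stem for 'mountain' ends in [v] in [ʒorenovɔ] but [b] in [ʒorenob].
If /b/ were underlying and a rule turned it into [v] before the DEF suffix, 'net' would also alternate; but it has [b] in both [mɔromɔbɔ] and [mɔromɔb].
The underlying segment must be /v/; voiced fricatives become stops word-finally, yielding [b] there.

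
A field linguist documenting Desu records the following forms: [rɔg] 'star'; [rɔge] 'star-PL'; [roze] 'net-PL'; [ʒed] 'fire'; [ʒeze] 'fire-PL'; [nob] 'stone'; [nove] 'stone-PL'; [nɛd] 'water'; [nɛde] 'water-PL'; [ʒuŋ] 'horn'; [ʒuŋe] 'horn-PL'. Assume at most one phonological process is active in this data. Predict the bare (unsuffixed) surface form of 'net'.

[rod]

In [ʒed] and [ʒeze] the final segment of 'fire' alternates: [d] ~ [z].
But 'water' keeps [d] in both environments ([nɛd], [nɛde]), so there is no rule changing /d/ to [z] before the PL suffix.
Therefore /z/ is basic and [d] is derived by word-final hardening (voiced fricatives become stops word-finally).
From [roze] the stem 'net' is /roz/; word-finally this yields [rod].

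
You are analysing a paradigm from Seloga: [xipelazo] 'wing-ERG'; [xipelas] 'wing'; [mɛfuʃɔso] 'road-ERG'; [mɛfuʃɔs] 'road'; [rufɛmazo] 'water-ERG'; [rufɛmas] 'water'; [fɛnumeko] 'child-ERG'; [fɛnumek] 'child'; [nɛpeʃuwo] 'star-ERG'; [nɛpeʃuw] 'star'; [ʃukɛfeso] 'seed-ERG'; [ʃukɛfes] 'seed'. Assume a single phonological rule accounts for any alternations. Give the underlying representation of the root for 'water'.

/rufɛmaz/

The root 'water' surfaces as [rufɛmazo] and [rufɛmas], with a stem-final [z] ~ [s] alternation.
The stem 'seed' ([ʃukɛfeso], [ʃukɛfes]) shows [s] unchanged in both environments, so [s] cannot be basic with [z] derived before the ERG suffix.
The alternation reflects word-final obstruent devoicing: voiced obstruents become voiceless word-finally. /z/ is underlying.
Hence 'water' is /rufɛmaz/ underlyingly.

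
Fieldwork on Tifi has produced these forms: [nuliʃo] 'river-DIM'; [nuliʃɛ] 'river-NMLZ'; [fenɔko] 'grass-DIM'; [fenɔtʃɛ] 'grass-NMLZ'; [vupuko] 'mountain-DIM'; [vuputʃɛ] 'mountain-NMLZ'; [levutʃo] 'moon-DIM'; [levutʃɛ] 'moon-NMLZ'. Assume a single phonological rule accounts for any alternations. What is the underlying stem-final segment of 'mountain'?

The stem for 'mountain' ends in [k] in [vupuko] but [tʃ] in [vuputʃɛ].
Compare 'moon', with invariant [tʃ] in [levutʃo] and [levutʃɛ]: an analysis with underlying /tʃ/ and a rule producing [k] before the DIM suffix would wrongly predict alternation here too.
The alternation reflects palatalization before a front vowel: /k/ becomes palato-alveolar [tʃ] before a front vowel. /k/ is underlying.

/k/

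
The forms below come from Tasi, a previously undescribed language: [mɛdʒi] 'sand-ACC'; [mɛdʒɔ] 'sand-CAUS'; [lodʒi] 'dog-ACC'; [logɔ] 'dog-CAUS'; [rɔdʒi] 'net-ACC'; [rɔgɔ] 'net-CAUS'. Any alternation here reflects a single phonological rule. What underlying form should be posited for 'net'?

/rɔg/

In [rɔdʒi] and [rɔgɔ] the final segment of 'net' alternates: [dʒ] ~ [g].
If /dʒ/ were underlying and a rule turned it into [g] before the CAUS suffix, 'sand' would also alternate; but it has [dʒ] in both [mɛdʒi] and [mɛdʒɔ].
The underlying segment must be /g/; /g/ becomes palato-alveolar [dʒ] before a front vowel, yielding [dʒ] there.
So 'net' = /rɔg/.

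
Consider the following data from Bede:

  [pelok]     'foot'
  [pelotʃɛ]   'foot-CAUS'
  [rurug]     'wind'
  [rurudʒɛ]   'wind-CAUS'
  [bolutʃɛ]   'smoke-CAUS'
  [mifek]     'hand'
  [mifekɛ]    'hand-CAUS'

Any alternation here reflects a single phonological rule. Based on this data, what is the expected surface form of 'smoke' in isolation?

The stem for 'foot' ends in [k] in [pelok] but [tʃ] in [pelotʃɛ].
The stem 'hand' ([mifek], [mifekɛ]) shows [k] unchanged in both environments, so [k] cannot be basic with [tʃ] derived before the CAUS suffix.
Therefore /tʃ/ is basic and [k] is derived by depalatalization (palato-alveolar /tʃ/ and /dʒ/ become [k] and [g] when no front vowel follows).
The one attested form of 'smoke', [bolutʃɛ], shows underlying /bolutʃ/. Applying the same rule when no front vowel follows gives [boluk].

[boluk]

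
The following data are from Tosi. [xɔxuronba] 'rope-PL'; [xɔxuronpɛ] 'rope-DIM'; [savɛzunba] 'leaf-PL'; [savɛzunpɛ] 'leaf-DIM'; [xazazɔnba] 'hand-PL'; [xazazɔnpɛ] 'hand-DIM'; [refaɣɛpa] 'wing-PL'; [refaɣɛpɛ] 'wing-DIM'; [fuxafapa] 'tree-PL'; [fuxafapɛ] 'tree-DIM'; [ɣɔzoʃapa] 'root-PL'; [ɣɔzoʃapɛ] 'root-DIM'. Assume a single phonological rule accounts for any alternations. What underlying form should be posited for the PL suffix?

The PL suffix surfaces as [-ba] and [-pa], depending on the final segment of the stem.
By contrast the DIM suffix keeps its initial [p] throughout — that segment must be underlying.
So the underlying form is /-ba/, and voiced stops become voiceless after a vowel.

/-ba/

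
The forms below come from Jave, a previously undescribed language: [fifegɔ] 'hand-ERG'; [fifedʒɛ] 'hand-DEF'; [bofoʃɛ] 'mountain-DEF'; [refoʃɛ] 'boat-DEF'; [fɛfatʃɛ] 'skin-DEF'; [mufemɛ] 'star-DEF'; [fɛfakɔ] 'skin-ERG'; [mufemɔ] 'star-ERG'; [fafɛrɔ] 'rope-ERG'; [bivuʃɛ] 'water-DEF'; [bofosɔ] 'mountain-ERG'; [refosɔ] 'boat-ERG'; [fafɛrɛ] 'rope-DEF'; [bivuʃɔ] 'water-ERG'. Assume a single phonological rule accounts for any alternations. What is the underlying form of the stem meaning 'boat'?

The root 'boat' surfaces as [refoʃɛ] and [refosɔ], with a stem-final [ʃ] ~ [s] alternation.
Compare 'water', with invariant [ʃ] in [bivuʃɛ] and [bivuʃɔ]: an analysis with underlying /ʃ/ and a rule producing [s] before the ERG suffix would wrongly predict alternation here too.
So /s/ is underlying, and a rule of palatalization before a front vowel — /k/, /g/ and /s/ become palato-alveolar [tʃ], [dʒ] and [ʃ] before a front vowel — gives [ʃ].

/refos/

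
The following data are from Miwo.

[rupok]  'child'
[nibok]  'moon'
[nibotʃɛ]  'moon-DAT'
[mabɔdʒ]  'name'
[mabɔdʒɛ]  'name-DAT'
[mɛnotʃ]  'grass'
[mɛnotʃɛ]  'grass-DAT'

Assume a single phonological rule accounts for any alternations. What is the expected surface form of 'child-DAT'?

[rupotʃɛ]

The stem for 'moon' ends in [k] in [nibok] but [tʃ] in [nibotʃɛ].
The stem 'grass' ([mɛnotʃ], [mɛnotʃɛ]) shows [tʃ] unchanged in both environments, so [tʃ] cannot be basic with [k] derived in isolation.
So /k/ is underlying, and a rule of palatalization before a front vowel — /k/ becomes palato-alveolar [tʃ] before a front vowel — gives [tʃ].
The one attested form of 'child', [rupok], shows underlying /rupok/. Applying the same rule before a front vowel gives [rupotʃɛ].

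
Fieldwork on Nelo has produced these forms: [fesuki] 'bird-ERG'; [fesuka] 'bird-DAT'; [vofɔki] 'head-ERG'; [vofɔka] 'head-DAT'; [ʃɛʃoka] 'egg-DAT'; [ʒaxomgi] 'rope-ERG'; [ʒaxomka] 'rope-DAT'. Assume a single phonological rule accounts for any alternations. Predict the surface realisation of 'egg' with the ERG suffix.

[ʃɛʃoki]

The ERG morpheme has two allomorphs, [-gi] and [-ki].
By contrast the DAT suffix keeps its initial [k] throughout — that segment must be underlying.
So the underlying form is /-gi/, and voiced stops become voiceless after a vowel.
After 'egg', which ends in a vowel, the suffix surfaces as [-ki], giving [ʃɛʃoki].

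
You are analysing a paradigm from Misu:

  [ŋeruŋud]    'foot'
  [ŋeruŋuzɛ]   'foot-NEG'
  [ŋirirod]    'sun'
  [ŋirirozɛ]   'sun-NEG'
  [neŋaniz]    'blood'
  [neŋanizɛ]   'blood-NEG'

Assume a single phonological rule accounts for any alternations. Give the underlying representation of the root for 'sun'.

/ŋirirod/

'sun' shows [d] ~ [z] at the end of the stem ([ŋirirod] vs [ŋirirozɛ]).
But 'blood' keeps [z] in both environments ([neŋaniz], [neŋanizɛ]), so there is no rule changing /z/ to [d] in isolation.
The alternation reflects intervocalic spirantization: voiced stops become fricatives between vowels. /d/ is underlying.
So 'sun' = /ŋirirod/.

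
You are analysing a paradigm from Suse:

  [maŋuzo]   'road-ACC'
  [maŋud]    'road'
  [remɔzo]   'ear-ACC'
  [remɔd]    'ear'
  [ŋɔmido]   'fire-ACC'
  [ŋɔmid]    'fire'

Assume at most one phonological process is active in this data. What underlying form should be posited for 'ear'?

The stem for 'ear' ends in [z] in [remɔzo] but [d] in [remɔd].
But 'fire' keeps [d] in both environments ([ŋɔmido], [ŋɔmid]), so there is no rule changing /d/ to [z] before the ACC suffix.
The underlying segment must be /z/; voiced fricatives become stops word-finally, yielding [d] there.

/remɔz/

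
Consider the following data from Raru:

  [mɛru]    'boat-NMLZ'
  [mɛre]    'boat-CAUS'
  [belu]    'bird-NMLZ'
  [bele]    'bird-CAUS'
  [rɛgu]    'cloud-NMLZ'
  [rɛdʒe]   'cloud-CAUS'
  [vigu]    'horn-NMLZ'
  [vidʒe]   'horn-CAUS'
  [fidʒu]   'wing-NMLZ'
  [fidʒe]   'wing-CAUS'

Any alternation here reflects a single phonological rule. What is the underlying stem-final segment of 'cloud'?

/g/

The root 'cloud' surfaces as [rɛgu] and [rɛdʒe], with a stem-final [g] ~ [dʒ] alternation.
But 'wing' keeps [dʒ] in both environments ([fidʒu], [fidʒe]), so there is no rule changing /dʒ/ to [g] before the NMLZ suffix.
So /g/ is underlying, and a rule of palatalization before a front vowel — /g/ becomes palato-alveolar [dʒ] before a front vowel — gives [dʒ].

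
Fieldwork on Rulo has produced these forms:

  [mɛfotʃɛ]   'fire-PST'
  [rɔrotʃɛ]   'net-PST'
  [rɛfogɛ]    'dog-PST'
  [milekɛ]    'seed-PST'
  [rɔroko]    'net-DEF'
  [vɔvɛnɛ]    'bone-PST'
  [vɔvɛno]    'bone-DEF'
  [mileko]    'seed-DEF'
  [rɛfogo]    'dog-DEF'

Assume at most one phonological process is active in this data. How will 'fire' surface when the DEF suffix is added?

'net' shows [k] ~ [tʃ] at the end of the stem ([rɔroko] vs [rɔrotʃɛ]).
The stem 'seed' ([mileko], [milekɛ]) shows [k] unchanged in both environments, so [k] cannot be basic with [tʃ] derived before the PST suffix.
The underlying segment must be /tʃ/; palato-alveolar /tʃ/ becomes [k] when no front vowel follows, yielding [k] there.
From [mɛfotʃɛ] the stem 'fire' is /mɛfotʃ/; when no front vowel follows this yields [mɛfoko].

[mɛfoko]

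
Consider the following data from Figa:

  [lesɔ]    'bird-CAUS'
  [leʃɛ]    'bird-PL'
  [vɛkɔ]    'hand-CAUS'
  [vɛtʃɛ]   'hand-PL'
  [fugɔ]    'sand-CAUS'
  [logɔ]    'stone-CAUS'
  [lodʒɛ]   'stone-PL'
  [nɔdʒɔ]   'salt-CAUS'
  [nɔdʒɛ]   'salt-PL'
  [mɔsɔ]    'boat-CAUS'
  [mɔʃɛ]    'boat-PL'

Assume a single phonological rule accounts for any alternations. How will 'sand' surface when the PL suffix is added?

[fudʒɛ]

The stem for 'stone' ends in [g] in [logɔ] but [dʒ] in [lodʒɛ].
The stem 'salt' ([nɔdʒɔ], [nɔdʒɛ]) shows [dʒ] unchanged in both environments, so [dʒ] cannot be basic with [g] derived before the CAUS suffix.
The underlying segment must be /g/; /k/, /g/ and /s/ become palato-alveolar [tʃ], [dʒ] and [ʃ] before a front vowel, yielding [dʒ] there.
From [fugɔ] the stem 'sand' is /fug/; before a front vowel this yields [fudʒɛ].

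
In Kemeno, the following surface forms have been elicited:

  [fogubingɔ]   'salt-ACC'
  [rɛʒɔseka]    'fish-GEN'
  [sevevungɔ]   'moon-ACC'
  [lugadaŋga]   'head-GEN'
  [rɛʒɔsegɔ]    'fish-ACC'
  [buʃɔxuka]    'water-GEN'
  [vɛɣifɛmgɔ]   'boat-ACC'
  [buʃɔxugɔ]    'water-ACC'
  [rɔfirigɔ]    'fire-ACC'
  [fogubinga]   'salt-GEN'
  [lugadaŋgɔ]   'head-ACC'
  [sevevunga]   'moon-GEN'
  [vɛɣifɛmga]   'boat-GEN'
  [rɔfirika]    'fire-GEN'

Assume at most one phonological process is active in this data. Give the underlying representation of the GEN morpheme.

/-ka/

The GEN suffix surfaces as [-ga] and [-ka], depending on the final segment of the stem.
The ACC suffix, which begins with [g], is invariant after every stem; so [g] is not altered by any rule here.
So the underlying form is /-ka/, and voiceless stops become voiced after a nasal.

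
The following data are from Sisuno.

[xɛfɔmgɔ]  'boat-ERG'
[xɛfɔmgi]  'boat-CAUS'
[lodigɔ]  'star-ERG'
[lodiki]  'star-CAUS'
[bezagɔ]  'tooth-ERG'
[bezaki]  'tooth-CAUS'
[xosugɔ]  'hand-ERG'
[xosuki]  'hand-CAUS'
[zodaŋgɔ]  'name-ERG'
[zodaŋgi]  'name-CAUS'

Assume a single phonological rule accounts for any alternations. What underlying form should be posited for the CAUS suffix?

/-ki/

The CAUS suffix surfaces as [-gi] and [-ki], depending on the final segment of the stem.
The ERG suffix, which begins with [g], is invariant after every stem; so [g] is not altered by any rule here.
So the underlying form is /-ki/, and voiceless stops become voiced after a nasal.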